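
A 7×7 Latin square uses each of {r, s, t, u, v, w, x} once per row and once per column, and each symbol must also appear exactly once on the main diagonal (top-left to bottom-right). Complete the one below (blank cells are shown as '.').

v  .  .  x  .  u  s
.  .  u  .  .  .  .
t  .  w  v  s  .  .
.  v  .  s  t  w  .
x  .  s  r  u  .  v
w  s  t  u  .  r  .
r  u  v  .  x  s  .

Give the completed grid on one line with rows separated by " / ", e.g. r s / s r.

v t r x w u s / s x u t r v w / t r w v s x u / u v x s t w r / x w s r u t v / w s t u v r x / r u v w x s t

row 1 has {s,u,v,x}; column 3 has {s,t,u,v,w} — only r is left for (r1,c3).
row 1 has {r,s,u,v,x}; column 5 has {s,t,u,x} — only w is left for (r1,c5).
row 2 has {u}; column 1 has {r,t,v,w,x} — only s is left for (r2,c1).
row 3 has {s,t,v,w}; column 6 has {r,s,u,w} — only x is left for (r3,c6).
row 4 has {s,t,v,w}; column 1 has {r,s,t,v,w,x} — only u is left for (r4,c1).
row 4 has {s,t,u,v,w}; column 3 has {r,s,t,u,v,w} — only x is left for (r4,c3).
row 4 has {s,t,u,v,w,x}; column 7 has {s,v} — only r is left for (r4,c7).
row 5 has {r,s,u,v,x}; column 6 has {r,s,u,w,x} — only t is left for (r5,c6).
row 6 has {r,s,t,u,w}; column 5 has {s,t,u,w,x} — only v is left for (r6,c5).
row 6 has {r,s,t,u,v,w}; column 7 has {r,s,v} — only x is left for (r6,c7).
row 7 has {r,s,u,v,x}; column 7 has {r,s,v,x}; the diagonal has {r,s,u,v,w} — only t is left for (r7,c7).
row 1 has {r,s,u,v,w,x}; column 2 has {s,u,v} — only t is left for (r1,c2).
row 2 has {s,u}; column 2 has {s,t,u,v}; the diagonal has {r,s,t,u,v,w} — only x is left for (r2,c2).
row 2 has {s,u,x}; column 5 has {s,t,u,v,w,x} — only r is left for (r2,c5).
row 2 has {r,s,u,x}; column 6 has {r,s,t,u,w,x} — only v is left for (r2,c6).
row 2 has {r,s,u,v,x}; column 7 has {r,s,t,v,x} — only w is left for (r2,c7).
row 3 has {s,t,v,w,x}; column 2 has {s,t,u,v,x} — only r is left for (r3,c2).
row 3 has {r,s,t,v,w,x}; column 7 has {r,s,t,v,w,x} — only u is left for (r3,c7).
row 5 has {r,s,t,u,v,x}; column 2 has {r,s,t,u,v,x} — only w is left for (r5,c2).
row 7 has {r,s,t,u,v,x}; column 4 has {r,s,u,v,x} — only w is left for (r7,c4).
row 2 has {r,s,u,v,w,x}; column 4 has {r,s,u,v,w,x} — only t is left for (r2,c4).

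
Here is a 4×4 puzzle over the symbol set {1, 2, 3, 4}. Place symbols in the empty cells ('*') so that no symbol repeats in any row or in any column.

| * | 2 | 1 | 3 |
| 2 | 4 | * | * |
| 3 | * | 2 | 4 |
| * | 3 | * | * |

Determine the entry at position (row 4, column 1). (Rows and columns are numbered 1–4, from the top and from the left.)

At row 1, column 1: row 1 has {1,2,3}; column 1 has {2,3}; that leaves 4.
At row 2, column 3: row 2 has {2,4}; column 3 has {1,2}; that leaves 3.
At row 2, column 4: row 2 has {2,3,4}; column 4 has {3,4}; that leaves 1.
At row 3, column 2: row 3 has {2,3,4}; column 2 has {2,3,4}; that leaves 1.
At row 4, column 1: row 4 has {3}; column 1 has {2,3,4}; that leaves 1.

1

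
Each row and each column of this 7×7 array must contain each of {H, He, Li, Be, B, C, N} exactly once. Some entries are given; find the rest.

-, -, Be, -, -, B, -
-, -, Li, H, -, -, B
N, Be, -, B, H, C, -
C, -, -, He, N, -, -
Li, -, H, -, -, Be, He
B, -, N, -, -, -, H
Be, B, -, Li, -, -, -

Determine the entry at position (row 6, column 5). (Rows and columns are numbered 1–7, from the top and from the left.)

(r2,c1): row 2 has {H,Li,B}; column 1 has {Li,Be,B,C,N}, so it must be He.
(r2,c6): row 2 has {H,He,Li,B}; column 6 has {Be,B,C}, so it must be N.
(r3,c3): row 3 has {H,Be,B,C,N}; column 3 has {H,Li,Be,N}, so it must be He.
(r3,c7): row 3 has {H,He,Be,B,C,N}; column 7 has {H,He,B}, so it must be Li.
(r4,c3): row 4 has {He,C,N}; column 3 has {H,He,Li,Be,N}, so it must be B.
(r4,c7): row 4 has {He,B,C,N}; column 7 has {H,He,Li,B}, so it must be Be.
(r7,c3): row 7 has {Li,Be,B}; column 3 has {H,He,Li,Be,B,N}, so it must be C.
(r7,c5): row 7 has {Li,Be,B,C}; column 5 has {H,N}, so it must be He.
(r7,c6): row 7 has {He,Li,Be,B,C}; column 6 has {Be,B,C,N}, so it must be H.
(r7,c7): row 7 has {H,He,Li,Be,B,C}; column 7 has {H,He,Li,Be,B}, so it must be N.
(r1,c1): row 1 has {Be,B}; column 1 has {He,Li,Be,B,C,N}, so it must be H.
(r1,c7): row 1 has {H,Be,B}; column 7 has {H,He,Li,Be,B,N}, so it must be C.
(r2,c2): row 2 has {H,He,Li,B,N}; column 2 has {Be,B}, so it must be C.
(r2,c5): row 2 has {H,He,Li,B,C,N}; column 5 has {H,He,N}, so it must be Be.
(r4,c6): row 4 has {He,Be,B,C,N}; column 6 has {H,Be,B,C,N}, so it must be Li.
(r5,c2): row 5 has {H,He,Li,Be}; column 2 has {Be,B,C}, so it must be N.
(r5,c4): row 5 has {H,He,Li,Be,N}; column 4 has {H,He,Li,B}, so it must be C.
(r5,c5): row 5 has {H,He,Li,Be,C,N}; column 5 has {H,He,Be,N}, so it must be B.
(r6,c4): row 6 has {H,B,N}; column 4 has {H,He,Li,B,C}, so it must be Be.
(r6,c6): row 6 has {H,Be,B,N}; column 6 has {H,Li,Be,B,C,N}, so it must be He.
(r1,c4): row 1 has {H,Be,B,C}; column 4 has {H,He,Li,Be,B,C}, so it must be N.
(r1,c5): row 1 has {H,Be,B,C,N}; column 5 has {H,He,Be,B,N}, so it must be Li.
(r4,c2): row 4 has {He,Li,Be,B,C,N}; column 2 has {Be,B,C,N}, so it must be H.
(r6,c2): row 6 has {H,He,Be,B,N}; column 2 has {H,Be,B,C,N}, so it must be Li.
(r6,c5): row 6 has {H,He,Li,Be,B,N}; column 5 has {H,He,Li,Be,B,N}, so it must be C.

C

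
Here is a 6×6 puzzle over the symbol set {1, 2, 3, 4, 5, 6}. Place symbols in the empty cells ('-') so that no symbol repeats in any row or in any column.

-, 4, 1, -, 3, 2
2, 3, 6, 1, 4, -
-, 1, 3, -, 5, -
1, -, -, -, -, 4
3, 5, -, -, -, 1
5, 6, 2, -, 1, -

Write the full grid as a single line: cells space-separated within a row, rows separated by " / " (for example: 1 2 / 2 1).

row 1 has {1,2,3,4}; column 1 has {1,2,3,5} — only 6 is left for (r1,c1).
row 1 has {1,2,3,4,6}; column 4 has {1} — only 5 is left for (r1,c4).
row 2 has {1,2,3,4,6}; column 6 has {1,2,4} — only 5 is left for (r2,c6).
row 3 has {1,3,5}; column 1 has {1,2,3,5,6} — only 4 is left for (r3,c1).
row 3 has {1,3,4,5}; column 6 has {1,2,4,5} — only 6 is left for (r3,c6).
row 4 has {1,4}; column 2 has {1,3,4,5,6} — only 2 is left for (r4,c2).
row 4 has {1,2,4}; column 3 has {1,2,3,6} — only 5 is left for (r4,c3).
row 4 has {1,2,4,5}; column 5 has {1,3,4,5} — only 6 is left for (r4,c5).
row 5 has {1,3,5}; column 3 has {1,2,3,5,6} — only 4 is left for (r5,c3).
row 5 has {1,3,4,5}; column 5 has {1,3,4,5,6} — only 2 is left for (r5,c5).
row 6 has {1,2,5,6}; column 6 has {1,2,4,5,6} — only 3 is left for (r6,c6).
row 3 has {1,3,4,5,6}; column 4 has {1,5} — only 2 is left for (r3,c4).
row 4 has {1,2,4,5,6}; column 4 has {1,2,5} — only 3 is left for (r4,c4).
row 5 has {1,2,3,4,5}; column 4 has {1,2,3,5} — only 6 is left for (r5,c4).
row 6 has {1,2,3,5,6}; column 4 has {1,2,3,5,6} — only 4 is left for (r6,c4).

6 4 1 5 3 2 / 2 3 6 1 4 5 / 4 1 3 2 5 6 / 1 2 5 3 6 4 / 3 5 4 6 2 1 / 5 6 2 4 1 3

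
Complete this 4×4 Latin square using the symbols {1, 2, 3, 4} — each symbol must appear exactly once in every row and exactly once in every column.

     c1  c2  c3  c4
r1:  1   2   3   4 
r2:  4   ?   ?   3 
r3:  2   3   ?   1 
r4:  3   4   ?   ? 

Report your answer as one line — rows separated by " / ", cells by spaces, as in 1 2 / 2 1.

(r2,c2) = 1
(r2,c3) = 2
(r3,c3) = 4
(r4,c3) = 1
(r4,c4) = 2

1 2 3 4 / 4 1 2 3 / 2 3 4 1 / 3 4 1 2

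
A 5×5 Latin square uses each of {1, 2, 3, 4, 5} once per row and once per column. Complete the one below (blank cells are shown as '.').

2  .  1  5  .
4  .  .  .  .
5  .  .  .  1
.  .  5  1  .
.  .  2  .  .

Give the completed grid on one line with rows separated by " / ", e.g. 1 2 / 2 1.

At row 2, column 3: row 2 has {4}; column 3 has {1,2,5}; that leaves 3.
At row 2, column 4: row 2 has {3,4}; column 4 has {1,5}; that leaves 2.
At row 2, column 5: row 2 has {2,3,4}; column 5 has {1}; that leaves 5.
At row 3, column 3: row 3 has {1,5}; column 3 has {1,2,3,5}; that leaves 4.
At row 3, column 4: row 3 has {1,4,5}; column 4 has {1,2,5}; that leaves 3.
At row 4, column 1: row 4 has {1,5}; column 1 has {2,4,5}; that leaves 3.
At row 5, column 1: row 5 has {2}; column 1 has {2,3,4,5}; that leaves 1.
At row 5, column 4: row 5 has {1,2}; column 4 has {1,2,3,5}; that leaves 4.
At row 5, column 5: row 5 has {1,2,4}; column 5 has {1,5}; that leaves 3.
At row 1, column 5: row 1 has {1,2,5}; column 5 has {1,3,5}; that leaves 4.
At row 2, column 2: row 2 has {2,3,4,5}; column 2 is empty so far; that leaves 1.
At row 3, column 2: row 3 has {1,3,4,5}; column 2 has {1}; that leaves 2.
At row 4, column 2: row 4 has {1,3,5}; column 2 has {1,2}; that leaves 4.
At row 4, column 5: row 4 has {1,3,4,5}; column 5 has {1,3,4,5}; that leaves 2.
At row 5, column 2: row 5 has {1,2,3,4}; column 2 has {1,2,4}; that leaves 5.
At row 1, column 2: row 1 has {1,2,4,5}; column 2 has {1,2,4,5}; that leaves 3.

2 3 1 5 4 / 4 1 3 2 5 / 5 2 4 3 1 / 3 4 5 1 2 / 1 5 2 4 3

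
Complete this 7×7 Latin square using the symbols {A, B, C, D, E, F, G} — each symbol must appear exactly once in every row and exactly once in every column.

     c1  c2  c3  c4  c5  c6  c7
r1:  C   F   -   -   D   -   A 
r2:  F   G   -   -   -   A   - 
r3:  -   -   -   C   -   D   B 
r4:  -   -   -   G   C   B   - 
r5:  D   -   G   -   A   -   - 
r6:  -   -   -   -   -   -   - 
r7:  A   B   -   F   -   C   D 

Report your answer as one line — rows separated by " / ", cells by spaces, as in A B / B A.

C F B E D G A / F G C D B A E / G A F C E D B / E D A G C B F / D E G B A F C / B C D A F E G / A B E F G C D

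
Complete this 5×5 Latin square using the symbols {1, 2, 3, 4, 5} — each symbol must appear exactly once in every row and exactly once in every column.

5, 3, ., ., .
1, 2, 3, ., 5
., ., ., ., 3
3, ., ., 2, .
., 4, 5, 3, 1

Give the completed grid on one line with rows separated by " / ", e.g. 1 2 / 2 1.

5 3 4 1 2 / 1 2 3 4 5 / 4 1 2 5 3 / 3 5 1 2 4 / 2 4 5 3 1

row 2 has {1,2,3,5}; column 4 has {2,3} — only 4 is left for (r2,c4).
row 4 has {2,3}; column 5 has {1,3,5} — only 4 is left for (r4,c5).
row 5 has {1,3,4,5}; column 1 has {1,3,5} — only 2 is left for (r5,c1).
row 1 has {3,5}; column 4 has {2,3,4} — only 1 is left for (r1,c4).
row 1 has {1,3,5}; column 5 has {1,3,4,5} — only 2 is left for (r1,c5).
row 3 has {3}; column 1 has {1,2,3,5} — only 4 is left for (r3,c1).
row 3 has {3,4}; column 4 has {1,2,3,4} — only 5 is left for (r3,c4).
row 4 has {2,3,4}; column 3 has {3,5} — only 1 is left for (r4,c3).
row 1 has {1,2,3,5}; column 3 has {1,3,5} — only 4 is left for (r1,c3).
row 3 has {3,4,5}; column 2 has {2,3,4} — only 1 is left for (r3,c2).
row 3 has {1,3,4,5}; column 3 has {1,3,4,5} — only 2 is left for (r3,c3).
row 4 has {1,2,3,4}; column 2 has {1,2,3,4} — only 5 is left for (r4,c2).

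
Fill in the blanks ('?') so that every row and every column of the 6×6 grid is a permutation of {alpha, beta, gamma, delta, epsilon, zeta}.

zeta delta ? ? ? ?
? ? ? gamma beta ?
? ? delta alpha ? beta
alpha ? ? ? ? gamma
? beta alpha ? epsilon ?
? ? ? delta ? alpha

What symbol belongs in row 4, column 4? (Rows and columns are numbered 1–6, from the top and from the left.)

(r1,c6) = epsilon
(r5,c4) = zeta
(r5,c6) = delta
(r1,c4) = beta
(r2,c6) = zeta
(r4,c4) = epsilon

epsilon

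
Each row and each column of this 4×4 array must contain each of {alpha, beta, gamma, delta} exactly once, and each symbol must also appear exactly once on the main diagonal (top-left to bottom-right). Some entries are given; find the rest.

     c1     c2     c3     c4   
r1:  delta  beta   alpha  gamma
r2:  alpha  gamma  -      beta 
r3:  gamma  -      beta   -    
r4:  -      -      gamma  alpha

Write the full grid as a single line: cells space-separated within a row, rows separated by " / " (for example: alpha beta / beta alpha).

delta beta alpha gamma / alpha gamma delta beta / gamma alpha beta delta / beta delta gamma alpha

Cell (r2,c3): row 2 has {alpha,beta,gamma}; column 3 has {alpha,beta,gamma} → delta.
Cell (r3,c4): row 3 has {beta,gamma}; column 4 has {alpha,beta,gamma} → delta.
Cell (r4,c1): row 4 has {alpha,gamma}; column 1 has {alpha,gamma,delta} → beta.
Cell (r4,c2): row 4 has {alpha,beta,gamma}; column 2 has {beta,gamma} → delta.
Cell (r3,c2): row 3 has {beta,gamma,delta}; column 2 has {beta,gamma,delta} → alpha.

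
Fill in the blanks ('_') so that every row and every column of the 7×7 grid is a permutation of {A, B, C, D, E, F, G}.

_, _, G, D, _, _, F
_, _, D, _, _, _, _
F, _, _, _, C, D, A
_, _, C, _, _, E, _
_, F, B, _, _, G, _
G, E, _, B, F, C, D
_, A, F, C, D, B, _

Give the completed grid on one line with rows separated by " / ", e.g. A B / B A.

B C G D E A F / C G D A B F E / F B E G C D A / A D C F G E B / D F B E A G C / G E A B F C D / E A F C D B G

(r1,c6) = A
(r2,c6) = F
(r3,c3) = E
(r3,c4) = G
(r6,c3) = A
(r7,c1) = E
(r7,c7) = G
(r3,c2) = B
(r4,c7) = B
(r1,c2) = C
(r2,c2) = G
(r4,c2) = D
(r1,c1) = B
(r1,c5) = E
(r4,c1) = A
(r4,c4) = F
(r4,c5) = G
(r5,c5) = A
(r2,c1) = C
(r2,c5) = B
(r2,c7) = E
(r5,c1) = D
(r5,c4) = E
(r5,c7) = C
(r2,c4) = A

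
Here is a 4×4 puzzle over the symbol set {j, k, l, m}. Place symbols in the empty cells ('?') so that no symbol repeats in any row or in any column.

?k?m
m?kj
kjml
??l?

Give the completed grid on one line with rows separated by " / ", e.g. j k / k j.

l k j m / m l k j / k j m l / j m l k

Cell (r1,c3): row 1 has {k,m}; column 3 has {k,l,m} → j.
Cell (r2,c2): row 2 has {j,k,m}; column 2 has {j,k} → l.
Cell (r4,c1): row 4 has {l}; column 1 has {k,m} → j.
Cell (r4,c2): row 4 has {j,l}; column 2 has {j,k,l} → m.
Cell (r4,c4): row 4 has {j,l,m}; column 4 has {j,l,m} → k.
Cell (r1,c1): row 1 has {j,k,m}; column 1 has {j,k,m} → l.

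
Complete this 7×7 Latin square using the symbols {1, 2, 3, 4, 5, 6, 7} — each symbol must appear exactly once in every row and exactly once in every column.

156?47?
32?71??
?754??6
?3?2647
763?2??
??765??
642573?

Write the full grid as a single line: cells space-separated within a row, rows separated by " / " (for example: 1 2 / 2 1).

row 1 has {1,4,5,6,7}; column 4 has {2,4,5,6,7} — only 3 is left for (r1,c4).
row 1 has {1,3,4,5,6,7}; column 7 has {6,7} — only 2 is left for (r1,c7).
row 2 has {1,2,3,7}; column 3 has {2,3,5,6,7} — only 4 is left for (r2,c3).
row 2 has {1,2,3,4,7}; column 7 has {2,6,7} — only 5 is left for (r2,c7).
row 3 has {4,5,6,7}; column 1 has {1,3,6,7} — only 2 is left for (r3,c1).
row 3 has {2,4,5,6,7}; column 5 has {1,2,4,5,6,7} — only 3 is left for (r3,c5).
row 3 has {2,3,4,5,6,7}; column 6 has {3,4,7} — only 1 is left for (r3,c6).
row 4 has {2,3,4,6,7}; column 1 has {1,2,3,6,7} — only 5 is left for (r4,c1).
row 4 has {2,3,4,5,6,7}; column 3 has {2,3,4,5,6,7} — only 1 is left for (r4,c3).
row 5 has {2,3,6,7}; column 4 has {2,3,4,5,6,7} — only 1 is left for (r5,c4).
row 5 has {1,2,3,6,7}; column 6 has {1,3,4,7} — only 5 is left for (r5,c6).
row 5 has {1,2,3,5,6,7}; column 7 has {2,5,6,7} — only 4 is left for (r5,c7).
row 6 has {5,6,7}; column 1 has {1,2,3,5,6,7} — only 4 is left for (r6,c1).
row 6 has {4,5,6,7}; column 2 has {2,3,4,5,6,7} — only 1 is left for (r6,c2).
row 6 has {1,4,5,6,7}; column 6 has {1,3,4,5,7} — only 2 is left for (r6,c6).
row 6 has {1,2,4,5,6,7}; column 7 has {2,4,5,6,7} — only 3 is left for (r6,c7).
row 7 has {2,3,4,5,6,7}; column 7 has {2,3,4,5,6,7} — only 1 is left for (r7,c7).
row 2 has {1,2,3,4,5,7}; column 6 has {1,2,3,4,5,7} — only 6 is left for (r2,c6).

1 5 6 3 4 7 2 / 3 2 4 7 1 6 5 / 2 7 5 4 3 1 6 / 5 3 1 2 6 4 7 / 7 6 3 1 2 5 4 / 4 1 7 6 5 2 3 / 6 4 2 5 7 3 1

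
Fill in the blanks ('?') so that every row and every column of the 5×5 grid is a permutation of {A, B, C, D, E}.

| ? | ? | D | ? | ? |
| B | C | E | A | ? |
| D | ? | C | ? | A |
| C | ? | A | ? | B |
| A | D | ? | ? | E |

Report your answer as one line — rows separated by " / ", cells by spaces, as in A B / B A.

(r1,c1) = E
(r1,c5) = C
(r2,c5) = D
(r4,c2) = E
(r4,c4) = D
(r5,c3) = B
(r5,c4) = C
(r1,c4) = B
(r3,c2) = B
(r3,c4) = E
(r1,c2) = A

E A D B C / B C E A D / D B C E A / C E A D B / A D B C E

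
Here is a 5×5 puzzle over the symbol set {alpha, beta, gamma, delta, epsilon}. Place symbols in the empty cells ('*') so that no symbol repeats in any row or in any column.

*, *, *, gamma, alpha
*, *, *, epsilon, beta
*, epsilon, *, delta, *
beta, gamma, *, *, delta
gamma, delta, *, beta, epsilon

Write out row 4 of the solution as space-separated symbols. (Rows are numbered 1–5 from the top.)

beta gamma epsilon alpha delta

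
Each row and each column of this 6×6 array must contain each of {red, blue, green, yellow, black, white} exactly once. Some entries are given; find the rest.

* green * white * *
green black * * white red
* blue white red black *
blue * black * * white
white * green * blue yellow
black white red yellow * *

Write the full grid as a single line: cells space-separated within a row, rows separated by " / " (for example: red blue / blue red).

(r2,c4) = blue
(r3,c1) = yellow
(r3,c6) = green
(r4,c4) = green
(r5,c2) = red
(r5,c4) = black
(r6,c5) = green
(r6,c6) = blue
(r1,c1) = red
(r1,c5) = yellow
(r1,c6) = black
(r2,c3) = yellow
(r4,c2) = yellow
(r4,c5) = red
(r1,c3) = blue

red green blue white yellow black / green black yellow blue white red / yellow blue white red black green / blue yellow black green red white / white red green black blue yellow / black white red yellow green blue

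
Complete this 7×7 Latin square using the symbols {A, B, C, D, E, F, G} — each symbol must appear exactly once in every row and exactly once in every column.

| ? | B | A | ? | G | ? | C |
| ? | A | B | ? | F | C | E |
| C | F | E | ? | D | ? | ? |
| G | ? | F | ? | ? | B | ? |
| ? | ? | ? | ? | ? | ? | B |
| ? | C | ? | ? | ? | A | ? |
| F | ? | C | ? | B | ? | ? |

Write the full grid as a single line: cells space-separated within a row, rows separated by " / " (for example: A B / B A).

(r2,c1): row 2 has {A,B,C,E,F}; column 1 has {C,F,G}, so it must be D.
(r2,c4): row 2 has {A,B,C,D,E,F}; column 4 is empty so far, so it must be G.
(r3,c6): row 3 has {C,D,E,F}; column 6 has {A,B,C}, so it must be G.
(r3,c7): row 3 has {C,D,E,F,G}; column 7 has {B,C,E}, so it must be A.
(r4,c7): row 4 has {B,F,G}; column 7 has {A,B,C,E}, so it must be D.
(r6,c5): row 6 has {A,C}; column 5 has {B,D,F,G}, so it must be E.
(r7,c7): row 7 has {B,C,F}; column 7 has {A,B,C,D,E}, so it must be G.
(r1,c1): row 1 has {A,B,C,G}; column 1 has {C,D,F,G}, so it must be E.
(r3,c4): row 3 has {A,C,D,E,F,G}; column 4 has {G}, so it must be B.
(r4,c2): row 4 has {B,D,F,G}; column 2 has {A,B,C,F}, so it must be E.
(r5,c1): row 5 has {B}; column 1 has {C,D,E,F,G}, so it must be A.
(r5,c5): row 5 has {A,B}; column 5 has {B,D,E,F,G}, so it must be C.
(r6,c1): row 6 has {A,C,E}; column 1 has {A,C,D,E,F,G}, so it must be B.
(r6,c7): row 6 has {A,B,C,E}; column 7 has {A,B,C,D,E,G}, so it must be F.
(r7,c2): row 7 has {B,C,F,G}; column 2 has {A,B,C,E,F}, so it must be D.
(r7,c6): row 7 has {B,C,D,F,G}; column 6 has {A,B,C,G}, so it must be E.
(r4,c5): row 4 has {B,D,E,F,G}; column 5 has {B,C,D,E,F,G}, so it must be A.
(r5,c2): row 5 has {A,B,C}; column 2 has {A,B,C,D,E,F}, so it must be G.
(r5,c3): row 5 has {A,B,C,G}; column 3 has {A,B,C,E,F}, so it must be D.
(r5,c6): row 5 has {A,B,C,D,G}; column 6 has {A,B,C,E,G}, so it must be F.
(r6,c3): row 6 has {A,B,C,E,F}; column 3 has {A,B,C,D,E,F}, so it must be G.
(r6,c4): row 6 has {A,B,C,E,F,G}; column 4 has {B,G}, so it must be D.
(r7,c4): row 7 has {B,C,D,E,F,G}; column 4 has {B,D,G}, so it must be A.
(r1,c4): row 1 has {A,B,C,E,G}; column 4 has {A,B,D,G}, so it must be F.
(r1,c6): row 1 has {A,B,C,E,F,G}; column 6 has {A,B,C,E,F,G}, so it must be D.
(r4,c4): row 4 has {A,B,D,E,F,G}; column 4 has {A,B,D,F,G}, so it must be C.
(r5,c4): row 5 has {A,B,C,D,F,G}; column 4 has {A,B,C,D,F,G}, so it must be E.

E B A F G D C / D A B G F C E / C F E B D G A / G E F C A B D / A G D E C F B / B C G D E A F / F D C A B E G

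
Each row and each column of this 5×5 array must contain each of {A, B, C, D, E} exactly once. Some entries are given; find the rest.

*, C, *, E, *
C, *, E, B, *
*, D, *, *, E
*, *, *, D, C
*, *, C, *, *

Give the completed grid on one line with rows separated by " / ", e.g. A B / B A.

B C D E A / C A E B D / A D B C E / E B A D C / D E C A B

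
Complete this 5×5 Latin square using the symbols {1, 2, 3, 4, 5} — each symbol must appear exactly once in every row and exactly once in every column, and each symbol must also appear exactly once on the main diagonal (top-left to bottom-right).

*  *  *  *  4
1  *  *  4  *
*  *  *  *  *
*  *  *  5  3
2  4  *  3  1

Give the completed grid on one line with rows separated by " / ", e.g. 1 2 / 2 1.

(r1,c1) = 3
(r2,c2) = 2
(r2,c5) = 5
(r3,c3) = 4
(r3,c5) = 2
(r4,c1) = 4
(r4,c2) = 1
(r4,c3) = 2
(r5,c3) = 5
(r1,c2) = 5
(r1,c3) = 1
(r1,c4) = 2
(r2,c3) = 3
(r3,c1) = 5
(r3,c2) = 3
(r3,c4) = 1

3 5 1 2 4 / 1 2 3 4 5 / 5 3 4 1 2 / 4 1 2 5 3 / 2 4 5 3 1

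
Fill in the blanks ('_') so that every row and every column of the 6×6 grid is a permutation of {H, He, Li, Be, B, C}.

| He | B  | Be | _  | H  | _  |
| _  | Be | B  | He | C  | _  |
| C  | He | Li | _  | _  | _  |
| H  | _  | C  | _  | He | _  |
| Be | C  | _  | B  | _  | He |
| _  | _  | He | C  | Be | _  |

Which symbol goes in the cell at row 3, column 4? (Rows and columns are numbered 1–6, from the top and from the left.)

H

(r1,c4) = Li
(r1,c6) = C
(r2,c1) = Li
(r2,c6) = H
(r3,c5) = B
(r3,c6) = Be
(r4,c2) = Li
(r4,c4) = Be
(r4,c6) = B
(r5,c3) = H
(r5,c5) = Li
(r6,c1) = B
(r6,c2) = H
(r6,c6) = Li
(r3,c4) = H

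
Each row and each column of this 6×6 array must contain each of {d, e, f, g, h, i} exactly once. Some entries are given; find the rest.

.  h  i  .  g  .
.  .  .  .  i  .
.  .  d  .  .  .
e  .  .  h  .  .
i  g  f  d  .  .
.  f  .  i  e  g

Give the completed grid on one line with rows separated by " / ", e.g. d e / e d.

f h i e g d / g d e f i h / h e d g f i / e i g h d f / i g f d h e / d f h i e g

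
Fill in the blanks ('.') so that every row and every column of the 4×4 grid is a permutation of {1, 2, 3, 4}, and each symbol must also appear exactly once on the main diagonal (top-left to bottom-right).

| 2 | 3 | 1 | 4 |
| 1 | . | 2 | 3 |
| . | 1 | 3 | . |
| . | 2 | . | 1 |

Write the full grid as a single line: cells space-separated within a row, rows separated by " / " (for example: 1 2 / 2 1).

2 3 1 4 / 1 4 2 3 / 4 1 3 2 / 3 2 4 1

At row 2, column 2: row 2 has {1,2,3}; column 2 has {1,2,3}; the diagonal has {1,2,3}; that leaves 4.
At row 3, column 1: row 3 has {1,3}; column 1 has {1,2}; that leaves 4.
At row 3, column 4: row 3 has {1,3,4}; column 4 has {1,3,4}; that leaves 2.
At row 4, column 1: row 4 has {1,2}; column 1 has {1,2,4}; that leaves 3.
At row 4, column 3: row 4 has {1,2,3}; column 3 has {1,2,3}; that leaves 4.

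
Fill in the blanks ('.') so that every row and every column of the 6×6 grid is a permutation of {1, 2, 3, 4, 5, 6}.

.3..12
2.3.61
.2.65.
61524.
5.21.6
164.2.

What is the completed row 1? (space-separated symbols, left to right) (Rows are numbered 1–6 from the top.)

4 3 6 5 1 2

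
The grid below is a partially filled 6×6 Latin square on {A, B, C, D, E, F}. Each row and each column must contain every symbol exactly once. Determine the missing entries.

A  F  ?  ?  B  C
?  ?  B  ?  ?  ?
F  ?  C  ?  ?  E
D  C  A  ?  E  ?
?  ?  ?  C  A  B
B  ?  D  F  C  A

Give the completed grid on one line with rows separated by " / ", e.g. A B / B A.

(r1,c3): row 1 has {A,B,C,F}; column 3 has {A,B,C,D}, so it must be E.
(r1,c4): row 1 has {A,B,C,E,F}; column 4 has {C,F}, so it must be D.
(r3,c5): row 3 has {C,E,F}; column 5 has {A,B,C,E}, so it must be D.
(r4,c4): row 4 has {A,C,D,E}; column 4 has {C,D,F}, so it must be B.
(r4,c6): row 4 has {A,B,C,D,E}; column 6 has {A,B,C,E}, so it must be F.
(r5,c1): row 5 has {A,B,C}; column 1 has {A,B,D,F}, so it must be E.
(r5,c2): row 5 has {A,B,C,E}; column 2 has {C,F}, so it must be D.
(r5,c3): row 5 has {A,B,C,D,E}; column 3 has {A,B,C,D,E}, so it must be F.
(r6,c2): row 6 has {A,B,C,D,F}; column 2 has {C,D,F}, so it must be E.
(r2,c1): row 2 has {B}; column 1 has {A,B,D,E,F}, so it must be C.
(r2,c2): row 2 has {B,C}; column 2 has {C,D,E,F}, so it must be A.
(r2,c4): row 2 has {A,B,C}; column 4 has {B,C,D,F}, so it must be E.
(r2,c5): row 2 has {A,B,C,E}; column 5 has {A,B,C,D,E}, so it must be F.
(r2,c6): row 2 has {A,B,C,E,F}; column 6 has {A,B,C,E,F}, so it must be D.
(r3,c2): row 3 has {C,D,E,F}; column 2 has {A,C,D,E,F}, so it must be B.
(r3,c4): row 3 has {B,C,D,E,F}; column 4 has {B,C,D,E,F}, so it must be A.

A F E D B C / C A B E F D / F B C A D E / D C A B E F / E D F C A B / B E D F C A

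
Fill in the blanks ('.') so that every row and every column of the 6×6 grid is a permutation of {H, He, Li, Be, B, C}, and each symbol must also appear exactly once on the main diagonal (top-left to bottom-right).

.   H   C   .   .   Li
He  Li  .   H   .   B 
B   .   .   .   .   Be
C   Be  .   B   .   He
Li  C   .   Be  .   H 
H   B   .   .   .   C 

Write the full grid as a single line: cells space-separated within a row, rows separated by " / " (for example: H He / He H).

Be H C He B Li / He Li Be H C B / B He H C Li Be / C Be Li B H He / Li C B Be He H / H B He Li Be C

At row 1, column 1: row 1 has {H,Li,C}; column 1 has {H,He,Li,B,C}; the diagonal has {Li,B,C}; that leaves Be.
At row 1, column 4: row 1 has {H,Li,Be,C}; column 4 has {H,Be,B}; that leaves He.
At row 1, column 5: row 1 has {H,He,Li,Be,C}; column 5 is empty so far; that leaves B.
At row 2, column 3: row 2 has {H,He,Li,B}; column 3 has {C}; that leaves Be.
At row 2, column 5: row 2 has {H,He,Li,Be,B}; column 5 has {B}; that leaves C.
At row 3, column 2: row 3 has {Be,B}; column 2 has {H,Li,Be,B,C}; that leaves He.
At row 3, column 3: row 3 has {He,Be,B}; column 3 has {Be,C}; the diagonal has {Li,Be,B,C}; that leaves H.
At row 3, column 5: row 3 has {H,He,Be,B}; column 5 has {B,C}; that leaves Li.
At row 4, column 3: row 4 has {He,Be,B,C}; column 3 has {H,Be,C}; that leaves Li.
At row 4, column 5: row 4 has {He,Li,Be,B,C}; column 5 has {Li,B,C}; that leaves H.
At row 5, column 5: row 5 has {H,Li,Be,C}; column 5 has {H,Li,B,C}; the diagonal has {H,Li,Be,B,C}; that leaves He.
At row 6, column 3: row 6 has {H,B,C}; column 3 has {H,Li,Be,C}; that leaves He.
At row 6, column 4: row 6 has {H,He,B,C}; column 4 has {H,He,Be,B}; that leaves Li.
At row 6, column 5: row 6 has {H,He,Li,B,C}; column 5 has {H,He,Li,B,C}; that leaves Be.
At row 3, column 4: row 3 has {H,He,Li,Be,B}; column 4 has {H,He,Li,Be,B}; that leaves C.
At row 5, column 3: row 5 has {H,He,Li,Be,C}; column 3 has {H,He,Li,Be,C}; that leaves B.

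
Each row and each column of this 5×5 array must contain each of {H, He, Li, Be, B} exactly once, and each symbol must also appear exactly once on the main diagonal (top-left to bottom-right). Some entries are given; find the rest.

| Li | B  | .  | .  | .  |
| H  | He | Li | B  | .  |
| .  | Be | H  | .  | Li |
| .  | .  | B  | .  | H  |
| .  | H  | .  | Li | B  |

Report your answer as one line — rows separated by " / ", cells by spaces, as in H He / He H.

Li B Be H He / H He Li B Be / B Be H He Li / He Li B Be H / Be H He Li B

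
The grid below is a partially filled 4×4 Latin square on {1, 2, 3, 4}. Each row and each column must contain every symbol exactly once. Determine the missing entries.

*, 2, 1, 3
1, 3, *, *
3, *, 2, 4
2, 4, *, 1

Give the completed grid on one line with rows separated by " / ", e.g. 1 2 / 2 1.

4 2 1 3 / 1 3 4 2 / 3 1 2 4 / 2 4 3 1

(r1,c1) = 4
(r2,c3) = 4
(r2,c4) = 2
(r3,c2) = 1
(r4,c3) = 3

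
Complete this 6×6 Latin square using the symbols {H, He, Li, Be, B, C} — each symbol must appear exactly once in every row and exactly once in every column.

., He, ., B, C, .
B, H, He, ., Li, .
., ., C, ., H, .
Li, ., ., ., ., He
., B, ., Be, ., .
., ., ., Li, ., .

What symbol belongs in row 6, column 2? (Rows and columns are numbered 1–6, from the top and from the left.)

(r2,c4) = C
(r2,c6) = Be
(r3,c4) = He
(r4,c4) = H
(r5,c5) = He
(r3,c1) = Be
(r3,c2) = Li
(r3,c6) = B
(r1,c1) = H
(r1,c6) = Li
(r5,c1) = C
(r5,c6) = H
(r6,c1) = He
(r6,c6) = C
(r1,c3) = Be
(r4,c3) = B
(r4,c5) = Be
(r5,c3) = Li
(r6,c2) = Be

Be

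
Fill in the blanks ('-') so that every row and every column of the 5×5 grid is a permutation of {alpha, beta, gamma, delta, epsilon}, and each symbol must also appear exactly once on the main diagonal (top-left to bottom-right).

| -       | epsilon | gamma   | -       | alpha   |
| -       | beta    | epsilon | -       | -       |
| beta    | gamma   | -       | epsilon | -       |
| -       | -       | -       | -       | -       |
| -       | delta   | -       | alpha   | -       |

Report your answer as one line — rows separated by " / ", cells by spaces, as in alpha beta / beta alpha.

delta epsilon gamma beta alpha / alpha beta epsilon delta gamma / beta gamma alpha epsilon delta / epsilon alpha delta gamma beta / gamma delta beta alpha epsilon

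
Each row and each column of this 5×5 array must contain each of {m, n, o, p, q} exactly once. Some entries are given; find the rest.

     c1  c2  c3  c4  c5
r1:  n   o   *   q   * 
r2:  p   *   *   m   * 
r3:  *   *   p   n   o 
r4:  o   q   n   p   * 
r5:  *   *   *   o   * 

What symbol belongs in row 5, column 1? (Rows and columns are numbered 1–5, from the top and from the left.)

m

(r1,c3): row 1 has {n,o,q}; column 3 has {n,p}, so it must be m.
(r1,c5): row 1 has {m,n,o,q}; column 5 has {o}, so it must be p.
(r2,c2): row 2 has {m,p}; column 2 has {o,q}, so it must be n.
(r2,c5): row 2 has {m,n,p}; column 5 has {o,p}, so it must be q.
(r3,c2): row 3 has {n,o,p}; column 2 has {n,o,q}, so it must be m.
(r4,c5): row 4 has {n,o,p,q}; column 5 has {o,p,q}, so it must be m.
(r5,c2): row 5 has {o}; column 2 has {m,n,o,q}, so it must be p.
(r5,c3): row 5 has {o,p}; column 3 has {m,n,p}, so it must be q.
(r5,c5): row 5 has {o,p,q}; column 5 has {m,o,p,q}, so it must be n.
(r2,c3): row 2 has {m,n,p,q}; column 3 has {m,n,p,q}, so it must be o.
(r3,c1): row 3 has {m,n,o,p}; column 1 has {n,o,p}, so it must be q.
(r5,c1): row 5 has {n,o,p,q}; column 1 has {n,o,p,q}, so it must be m.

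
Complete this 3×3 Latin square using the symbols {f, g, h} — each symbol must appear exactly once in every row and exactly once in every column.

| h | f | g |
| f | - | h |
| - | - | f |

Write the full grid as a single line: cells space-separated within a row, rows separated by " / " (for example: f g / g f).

h f g / f g h / g h f

row 2 has {f,h}; column 2 has {f} — only g is left for (r2,c2).
row 3 has {f}; column 1 has {f,h} — only g is left for (r3,c1).
row 3 has {f,g}; column 2 has {f,g} — only h is left for (r3,c2).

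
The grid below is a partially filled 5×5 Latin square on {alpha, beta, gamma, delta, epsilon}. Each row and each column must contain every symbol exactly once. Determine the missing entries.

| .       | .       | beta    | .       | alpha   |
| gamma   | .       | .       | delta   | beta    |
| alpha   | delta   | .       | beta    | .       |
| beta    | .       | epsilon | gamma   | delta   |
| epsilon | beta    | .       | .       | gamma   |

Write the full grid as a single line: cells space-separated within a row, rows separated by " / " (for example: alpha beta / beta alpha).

(r1,c1) = delta
(r1,c4) = epsilon
(r2,c3) = alpha
(r3,c3) = gamma
(r3,c5) = epsilon
(r4,c2) = alpha
(r5,c3) = delta
(r5,c4) = alpha
(r1,c2) = gamma
(r2,c2) = epsilon

delta gamma beta epsilon alpha / gamma epsilon alpha delta beta / alpha delta gamma beta epsilon / beta alpha epsilon gamma delta / epsilon beta delta alpha gamma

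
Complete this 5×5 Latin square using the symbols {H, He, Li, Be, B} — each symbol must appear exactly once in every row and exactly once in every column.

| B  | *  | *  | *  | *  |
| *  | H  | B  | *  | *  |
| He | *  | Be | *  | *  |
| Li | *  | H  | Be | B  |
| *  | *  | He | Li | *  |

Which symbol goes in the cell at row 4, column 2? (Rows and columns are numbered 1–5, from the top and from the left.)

He

(r1,c3) = Li
(r2,c1) = Be
(r2,c4) = He
(r2,c5) = Li
(r3,c5) = H
(r4,c2) = He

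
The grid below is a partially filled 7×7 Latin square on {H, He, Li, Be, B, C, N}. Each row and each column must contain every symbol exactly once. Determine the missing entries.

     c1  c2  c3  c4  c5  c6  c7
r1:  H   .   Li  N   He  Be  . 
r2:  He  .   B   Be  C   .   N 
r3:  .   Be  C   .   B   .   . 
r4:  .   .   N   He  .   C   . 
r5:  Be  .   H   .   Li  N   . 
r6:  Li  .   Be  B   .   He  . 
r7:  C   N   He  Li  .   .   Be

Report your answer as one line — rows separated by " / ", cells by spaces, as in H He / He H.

(r3,c1) = N
(r3,c4) = H
(r3,c6) = Li
(r3,c7) = He
(r4,c1) = B
(r5,c4) = C
(r5,c7) = B
(r7,c5) = H
(r7,c6) = B
(r1,c7) = C
(r2,c6) = H
(r4,c5) = Be
(r5,c2) = He
(r6,c5) = N
(r6,c7) = H
(r1,c2) = B
(r2,c2) = Li
(r4,c2) = H
(r4,c7) = Li
(r6,c2) = C

H B Li N He Be C / He Li B Be C H N / N Be C H B Li He / B H N He Be C Li / Be He H C Li N B / Li C Be B N He H / C N He Li H B Be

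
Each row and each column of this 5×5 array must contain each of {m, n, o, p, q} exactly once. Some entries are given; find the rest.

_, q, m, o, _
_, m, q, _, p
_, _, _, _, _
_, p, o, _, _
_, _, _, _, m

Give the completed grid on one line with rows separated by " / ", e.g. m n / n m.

p q m o n / o m q n p / m n p q o / n p o m q / q o n p m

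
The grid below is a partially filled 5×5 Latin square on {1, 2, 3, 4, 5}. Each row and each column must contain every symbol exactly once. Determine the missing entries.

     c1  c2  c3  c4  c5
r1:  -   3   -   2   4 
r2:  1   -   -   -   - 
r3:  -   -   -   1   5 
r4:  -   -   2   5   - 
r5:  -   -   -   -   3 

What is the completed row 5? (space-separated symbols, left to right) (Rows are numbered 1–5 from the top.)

2 1 5 4 3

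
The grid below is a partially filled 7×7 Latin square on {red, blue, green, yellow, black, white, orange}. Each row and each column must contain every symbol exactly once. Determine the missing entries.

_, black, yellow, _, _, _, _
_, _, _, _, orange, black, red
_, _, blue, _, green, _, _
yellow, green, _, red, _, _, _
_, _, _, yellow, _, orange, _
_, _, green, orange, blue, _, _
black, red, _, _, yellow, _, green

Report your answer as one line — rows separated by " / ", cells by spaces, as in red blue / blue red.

orange black yellow white red green blue / blue yellow white green orange black red / white orange blue black green red yellow / yellow green black red white blue orange / green blue red yellow black orange white / red white green orange blue yellow black / black red orange blue yellow white green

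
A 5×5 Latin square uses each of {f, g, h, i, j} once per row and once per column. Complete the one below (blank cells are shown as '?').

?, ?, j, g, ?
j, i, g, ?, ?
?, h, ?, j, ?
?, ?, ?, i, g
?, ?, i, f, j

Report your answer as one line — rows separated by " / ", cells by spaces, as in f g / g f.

At row 1, column 2: row 1 has {g,j}; column 2 has {h,i}; that leaves f.
At row 2, column 4: row 2 has {g,i,j}; column 4 has {f,g,i,j}; that leaves h.
At row 2, column 5: row 2 has {g,h,i,j}; column 5 has {g,j}; that leaves f.
At row 3, column 3: row 3 has {h,j}; column 3 has {g,i,j}; that leaves f.
At row 3, column 5: row 3 has {f,h,j}; column 5 has {f,g,j}; that leaves i.
At row 4, column 2: row 4 has {g,i}; column 2 has {f,h,i}; that leaves j.
At row 4, column 3: row 4 has {g,i,j}; column 3 has {f,g,i,j}; that leaves h.
At row 5, column 2: row 5 has {f,i,j}; column 2 has {f,h,i,j}; that leaves g.
At row 1, column 5: row 1 has {f,g,j}; column 5 has {f,g,i,j}; that leaves h.
At row 3, column 1: row 3 has {f,h,i,j}; column 1 has {j}; that leaves g.
At row 4, column 1: row 4 has {g,h,i,j}; column 1 has {g,j}; that leaves f.
At row 5, column 1: row 5 has {f,g,i,j}; column 1 has {f,g,j}; that leaves h.
At row 1, column 1: row 1 has {f,g,h,j}; column 1 has {f,g,h,j}; that leaves i.

i f j g h / j i g h f / g h f j i / f j h i g / h g i f j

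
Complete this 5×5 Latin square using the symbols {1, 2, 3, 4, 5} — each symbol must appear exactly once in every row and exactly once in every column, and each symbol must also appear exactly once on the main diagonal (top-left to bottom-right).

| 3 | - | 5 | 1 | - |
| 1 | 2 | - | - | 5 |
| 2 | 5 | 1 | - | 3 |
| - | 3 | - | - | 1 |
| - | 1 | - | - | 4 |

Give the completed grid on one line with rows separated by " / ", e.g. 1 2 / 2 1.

3 4 5 1 2 / 1 2 4 3 5 / 2 5 1 4 3 / 4 3 2 5 1 / 5 1 3 2 4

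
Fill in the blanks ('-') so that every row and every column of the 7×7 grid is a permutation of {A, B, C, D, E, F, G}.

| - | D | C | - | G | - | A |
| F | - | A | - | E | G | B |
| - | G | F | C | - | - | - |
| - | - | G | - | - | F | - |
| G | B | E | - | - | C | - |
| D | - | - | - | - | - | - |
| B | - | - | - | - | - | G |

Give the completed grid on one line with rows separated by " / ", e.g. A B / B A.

(r1,c1) = E
(r1,c6) = B
(r2,c2) = C
(r2,c4) = D
(r3,c1) = A
(r4,c1) = C
(r6,c3) = B
(r7,c3) = D
(r1,c4) = F
(r5,c4) = A
(r7,c4) = E
(r7,c6) = A
(r4,c4) = B
(r6,c4) = G
(r6,c6) = E
(r7,c2) = F
(r7,c5) = C
(r3,c6) = D
(r3,c7) = E
(r4,c7) = D
(r5,c7) = F
(r6,c2) = A
(r6,c5) = F
(r6,c7) = C
(r3,c5) = B
(r4,c2) = E
(r4,c5) = A
(r5,c5) = D

E D C F G B A / F C A D E G B / A G F C B D E / C E G B A F D / G B E A D C F / D A B G F E C / B F D E C A G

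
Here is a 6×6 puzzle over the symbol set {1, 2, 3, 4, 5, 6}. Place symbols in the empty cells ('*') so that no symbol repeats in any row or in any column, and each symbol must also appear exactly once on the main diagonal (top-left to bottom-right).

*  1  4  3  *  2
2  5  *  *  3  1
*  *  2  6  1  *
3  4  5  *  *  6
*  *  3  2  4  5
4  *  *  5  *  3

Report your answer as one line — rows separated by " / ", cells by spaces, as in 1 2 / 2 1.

6 1 4 3 5 2 / 2 5 6 4 3 1 / 5 3 2 6 1 4 / 3 4 5 1 2 6 / 1 6 3 2 4 5 / 4 2 1 5 6 3

At row 1, column 1: row 1 has {1,2,3,4}; column 1 has {2,3,4}; the diagonal has {2,3,4,5}; that leaves 6.
At row 1, column 5: row 1 has {1,2,3,4,6}; column 5 has {1,3,4}; that leaves 5.
At row 2, column 3: row 2 has {1,2,3,5}; column 3 has {2,3,4,5}; that leaves 6.
At row 2, column 4: row 2 has {1,2,3,5,6}; column 4 has {2,3,5,6}; that leaves 4.
At row 3, column 1: row 3 has {1,2,6}; column 1 has {2,3,4,6}; that leaves 5.
At row 3, column 2: row 3 has {1,2,5,6}; column 2 has {1,4,5}; that leaves 3.
At row 3, column 6: row 3 has {1,2,3,5,6}; column 6 has {1,2,3,5,6}; that leaves 4.
At row 4, column 4: row 4 has {3,4,5,6}; column 4 has {2,3,4,5,6}; the diagonal has {2,3,4,5,6}; that leaves 1.
At row 4, column 5: row 4 has {1,3,4,5,6}; column 5 has {1,3,4,5}; that leaves 2.
At row 5, column 1: row 5 has {2,3,4,5}; column 1 has {2,3,4,5,6}; that leaves 1.
At row 5, column 2: row 5 has {1,2,3,4,5}; column 2 has {1,3,4,5}; that leaves 6.
At row 6, column 2: row 6 has {3,4,5}; column 2 has {1,3,4,5,6}; that leaves 2.
At row 6, column 3: row 6 has {2,3,4,5}; column 3 has {2,3,4,5,6}; that leaves 1.
At row 6, column 5: row 6 has {1,2,3,4,5}; column 5 has {1,2,3,4,5}; that leaves 6.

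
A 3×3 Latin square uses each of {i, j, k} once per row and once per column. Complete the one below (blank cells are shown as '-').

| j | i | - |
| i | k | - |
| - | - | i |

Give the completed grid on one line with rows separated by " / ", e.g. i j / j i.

j i k / i k j / k j i

Cell (r1,c3): row 1 has {i,j}; column 3 has {i} → k.
Cell (r2,c3): row 2 has {i,k}; column 3 has {i,k} → j.
Cell (r3,c1): row 3 has {i}; column 1 has {i,j} → k.
Cell (r3,c2): row 3 has {i,k}; column 2 has {i,k} → j.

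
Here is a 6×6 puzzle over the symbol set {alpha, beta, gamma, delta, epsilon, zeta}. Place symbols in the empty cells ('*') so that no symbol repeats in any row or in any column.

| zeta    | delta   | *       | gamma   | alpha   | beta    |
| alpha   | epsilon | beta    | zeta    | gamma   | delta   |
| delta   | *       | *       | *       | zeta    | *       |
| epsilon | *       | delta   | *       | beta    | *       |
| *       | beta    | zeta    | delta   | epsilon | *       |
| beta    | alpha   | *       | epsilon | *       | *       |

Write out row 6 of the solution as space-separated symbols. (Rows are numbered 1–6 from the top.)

beta alpha gamma epsilon delta zeta

(r1,c3) = epsilon
(r3,c2) = gamma
(r3,c3) = alpha
(r3,c4) = beta
(r3,c6) = epsilon
(r4,c2) = zeta
(r4,c4) = alpha
(r4,c6) = gamma
(r5,c1) = gamma
(r5,c6) = alpha
(r6,c3) = gamma
(r6,c5) = delta
(r6,c6) = zeta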